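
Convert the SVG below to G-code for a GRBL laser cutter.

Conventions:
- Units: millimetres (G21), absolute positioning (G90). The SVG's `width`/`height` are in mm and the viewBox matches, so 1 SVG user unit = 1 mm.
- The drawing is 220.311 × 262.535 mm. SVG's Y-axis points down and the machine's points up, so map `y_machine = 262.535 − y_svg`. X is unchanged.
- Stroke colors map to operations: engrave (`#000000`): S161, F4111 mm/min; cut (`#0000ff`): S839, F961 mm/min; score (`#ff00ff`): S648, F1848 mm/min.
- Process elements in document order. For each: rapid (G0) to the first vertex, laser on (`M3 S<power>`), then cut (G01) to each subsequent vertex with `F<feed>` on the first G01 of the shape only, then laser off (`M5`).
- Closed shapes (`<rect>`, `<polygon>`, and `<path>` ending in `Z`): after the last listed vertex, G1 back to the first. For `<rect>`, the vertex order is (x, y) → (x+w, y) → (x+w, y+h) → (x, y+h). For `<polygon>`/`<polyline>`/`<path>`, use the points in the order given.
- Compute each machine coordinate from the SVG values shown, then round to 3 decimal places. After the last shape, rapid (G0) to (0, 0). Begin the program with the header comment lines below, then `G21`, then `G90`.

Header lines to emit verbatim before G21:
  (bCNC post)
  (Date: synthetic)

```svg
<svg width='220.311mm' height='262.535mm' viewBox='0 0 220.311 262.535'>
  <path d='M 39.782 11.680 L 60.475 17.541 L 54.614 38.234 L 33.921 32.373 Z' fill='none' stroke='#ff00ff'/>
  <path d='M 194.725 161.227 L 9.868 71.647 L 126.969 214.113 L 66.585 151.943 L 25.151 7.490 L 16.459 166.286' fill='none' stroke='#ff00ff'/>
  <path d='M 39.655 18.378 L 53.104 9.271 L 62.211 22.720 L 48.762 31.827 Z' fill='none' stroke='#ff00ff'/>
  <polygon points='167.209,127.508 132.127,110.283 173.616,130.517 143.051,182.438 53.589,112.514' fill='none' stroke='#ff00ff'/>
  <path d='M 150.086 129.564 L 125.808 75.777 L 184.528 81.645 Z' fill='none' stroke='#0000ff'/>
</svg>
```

(bCNC post)
(Date: synthetic)
G21
G90
G0 X39.782 Y250.855
M3 S648
G01 X60.475 Y244.994 F1848
G01 X54.614 Y224.301
G01 X33.921 Y230.162
G01 X39.782 Y250.855
M5
G0 X194.725 Y101.308
M3 S648
G01 X9.868 Y190.888 F1848
G01 X126.969 Y48.422
G01 X66.585 Y110.592
G01 X25.151 Y255.045
G01 X16.459 Y96.249
M5
G0 X39.655 Y244.157
M3 S648
G01 X53.104 Y253.264 F1848
G01 X62.211 Y239.815
G01 X48.762 Y230.708
G01 X39.655 Y244.157
M5
G0 X167.209 Y135.027
M3 S648
G01 X132.127 Y152.252 F1848
G01 X173.616 Y132.018
G01 X143.051 Y80.097
G01 X53.589 Y150.021
G01 X167.209 Y135.027
M5
G0 X150.086 Y132.971
M3 S839
G01 X125.808 Y186.758 F961
G01 X184.528 Y180.890
G01 X150.086 Y132.971
M5
G0 X0.000 Y0.000

viewBox `0 0 220.311 262.535` with mm width/height → 1 unit = 1 mm. Flip: y_m = 262.535 − y_svg.

**Shape 1** — `<path>` regular polygon, stroke `#ff00ff` → score (S648, F1848). Machine vertices: (39.782,250.855) → (60.475,244.994) → (54.614,224.301) → (33.921,230.162) → (39.782,250.855). Closed: final G1 returns to the first vertex.

**Shape 2** — `<path>` open polyline, stroke `#ff00ff` → score (S648, F1848). Machine vertices: (194.725,101.308) → (9.868,190.888) → (126.969,48.422) → (66.585,110.592) → (25.151,255.045) → (16.459,96.249). Open path.

**Shape 3** — `<path>` regular polygon, stroke `#ff00ff` → score (S648, F1848). Machine vertices: (39.655,244.157) → (53.104,253.264) → (62.211,239.815) → (48.762,230.708) → (39.655,244.157). Closed: final G1 returns to the first vertex.

**Shape 4** — `<polygon>` closed polygon, stroke `#ff00ff` → score (S648, F1848). Machine vertices: (167.209,135.027) → (132.127,152.252) → (173.616,132.018) → (143.051,80.097) → (53.589,150.021) → (167.209,135.027). Closed: final G1 returns to the first vertex.

**Shape 5** — `<path>` regular polygon, stroke `#0000ff` → cut (S839, F961). Machine vertices: (150.086,132.971) → (125.808,186.758) → (184.528,180.890) → (150.086,132.971). Closed: final G1 returns to the first vertex.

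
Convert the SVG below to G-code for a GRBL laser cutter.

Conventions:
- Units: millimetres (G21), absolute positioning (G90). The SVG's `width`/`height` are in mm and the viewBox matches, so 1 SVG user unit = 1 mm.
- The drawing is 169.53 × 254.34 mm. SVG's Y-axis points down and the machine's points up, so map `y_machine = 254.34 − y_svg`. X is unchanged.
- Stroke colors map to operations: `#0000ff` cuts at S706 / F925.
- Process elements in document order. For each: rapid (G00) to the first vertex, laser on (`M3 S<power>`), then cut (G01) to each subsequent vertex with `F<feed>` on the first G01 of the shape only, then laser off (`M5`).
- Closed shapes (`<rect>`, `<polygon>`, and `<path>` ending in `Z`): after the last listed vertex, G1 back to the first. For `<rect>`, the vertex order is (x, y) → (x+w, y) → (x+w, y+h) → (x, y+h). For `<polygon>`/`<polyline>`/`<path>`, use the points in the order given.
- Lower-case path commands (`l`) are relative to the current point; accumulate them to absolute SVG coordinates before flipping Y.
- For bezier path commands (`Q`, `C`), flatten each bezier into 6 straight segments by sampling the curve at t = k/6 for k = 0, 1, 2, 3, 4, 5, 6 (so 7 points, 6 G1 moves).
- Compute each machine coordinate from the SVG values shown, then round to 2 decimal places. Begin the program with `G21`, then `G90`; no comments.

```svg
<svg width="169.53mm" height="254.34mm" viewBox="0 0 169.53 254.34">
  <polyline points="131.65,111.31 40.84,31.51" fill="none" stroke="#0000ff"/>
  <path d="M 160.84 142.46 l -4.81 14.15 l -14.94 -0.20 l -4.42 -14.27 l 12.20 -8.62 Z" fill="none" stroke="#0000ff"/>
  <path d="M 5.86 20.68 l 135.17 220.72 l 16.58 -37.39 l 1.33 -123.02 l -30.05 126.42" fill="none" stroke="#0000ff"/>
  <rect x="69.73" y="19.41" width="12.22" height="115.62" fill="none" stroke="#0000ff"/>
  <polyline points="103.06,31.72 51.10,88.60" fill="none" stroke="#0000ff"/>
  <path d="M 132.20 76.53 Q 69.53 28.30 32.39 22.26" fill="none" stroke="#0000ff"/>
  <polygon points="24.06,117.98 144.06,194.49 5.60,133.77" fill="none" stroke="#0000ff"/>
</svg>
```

1 u = 1 mm; y_m = 254.34 − y.

[1] `<polyline>` line segment, #0000ff→cut S706 F925: (131.65,143.03) → (40.84,222.83)

[2] `<path>` regular polygon, #0000ff→cut S706 F925: (160.84,111.88) → (156.03,97.73) → (141.09,97.93) → (136.67,112.20) → (148.87,120.82) → (160.84,111.88) (closed)

[3] `<path>` open polyline, #0000ff→cut S706 F925: (5.86,233.66) → (141.03,12.94) → (157.61,50.33) → (158.94,173.35) → (128.89,46.93)

[4] `<rect>` rectangle, #0000ff→cut S706 F925: (69.73,234.93) → (81.95,234.93) → (81.95,119.31) → (69.73,119.31) → (69.73,234.93) (closed)

[5] `<polyline>` line segment, #0000ff→cut S706 F925: (103.06,222.62) → (51.10,165.74)

[6] `<path>` quadratic bezier, #0000ff→cut S706 F925: (132.20,177.81) → (112.02,192.71) → (93.26,205.28) → (75.91,215.49) → (59.99,223.37) → (45.48,228.89) → (32.39,232.08)

[7] `<polygon>` closed polygon, #0000ff→cut S706 F925: (24.06,136.36) → (144.06,59.85) → (5.60,120.57) → (24.06,136.36) (closed)

G21
G90
G00 X131.65 Y143.03
M3 S706
G01 X40.84 Y222.83 F925
M5
G00 X160.84 Y111.88
M3 S706
G01 X156.03 Y97.73 F925
G01 X141.09 Y97.93
G01 X136.67 Y112.20
G01 X148.87 Y120.82
G01 X160.84 Y111.88
M5
G00 X5.86 Y233.66
M3 S706
G01 X141.03 Y12.94 F925
G01 X157.61 Y50.33
G01 X158.94 Y173.35
G01 X128.89 Y46.93
M5
G00 X69.73 Y234.93
M3 S706
G01 X81.95 Y234.93 F925
G01 X81.95 Y119.31
G01 X69.73 Y119.31
G01 X69.73 Y234.93
M5
G00 X103.06 Y222.62
M3 S706
G01 X51.10 Y165.74 F925
M5
G00 X132.20 Y177.81
M3 S706
G01 X112.02 Y192.71 F925
G01 X93.26 Y205.28
G01 X75.91 Y215.49
G01 X59.99 Y223.37
G01 X45.48 Y228.89
G01 X32.39 Y232.08
M5
G00 X24.06 Y136.36
M3 S706
G01 X144.06 Y59.85 F925
G01 X5.60 Y120.57
G01 X24.06 Y136.36
M5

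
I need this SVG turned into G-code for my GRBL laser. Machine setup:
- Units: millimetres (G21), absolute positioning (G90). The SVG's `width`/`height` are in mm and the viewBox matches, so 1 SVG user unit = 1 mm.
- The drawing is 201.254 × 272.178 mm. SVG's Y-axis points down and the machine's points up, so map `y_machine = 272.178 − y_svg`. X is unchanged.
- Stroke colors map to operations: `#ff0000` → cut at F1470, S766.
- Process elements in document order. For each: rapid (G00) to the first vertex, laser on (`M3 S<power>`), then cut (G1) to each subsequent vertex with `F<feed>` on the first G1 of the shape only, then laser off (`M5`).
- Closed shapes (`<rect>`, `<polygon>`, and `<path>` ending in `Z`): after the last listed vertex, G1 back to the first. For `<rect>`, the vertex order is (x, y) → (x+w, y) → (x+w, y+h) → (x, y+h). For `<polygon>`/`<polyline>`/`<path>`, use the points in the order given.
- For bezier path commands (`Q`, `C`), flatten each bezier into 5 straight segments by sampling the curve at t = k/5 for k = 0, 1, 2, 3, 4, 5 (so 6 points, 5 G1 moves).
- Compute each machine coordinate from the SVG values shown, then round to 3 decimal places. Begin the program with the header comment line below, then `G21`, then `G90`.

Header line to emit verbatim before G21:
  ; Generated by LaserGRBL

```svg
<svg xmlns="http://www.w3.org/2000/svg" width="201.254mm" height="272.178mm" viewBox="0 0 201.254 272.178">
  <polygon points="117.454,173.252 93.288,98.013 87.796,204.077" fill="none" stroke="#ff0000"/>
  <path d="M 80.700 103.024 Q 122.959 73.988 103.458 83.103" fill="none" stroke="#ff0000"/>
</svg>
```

Since the viewBox matches the mm dimensions, user units are millimetres directly. The only transform is the Y-flip y_m = 272.178 − y_svg.

Shape 1 is a closed polygon drawn with `<polygon>`. Its stroke #ff0000 means cut at S766, F1470. After flipping Y the toolpath is (117.454,98.926) → (93.288,174.165) → (87.796,68.101) → (117.454,98.926), returning to the start.

Shape 2 is a quadratic bezier drawn with `<path>`. Its stroke #ff0000 means cut at S766, F1470. After flipping Y the toolpath is (80.700,169.154) → (95.133,179.242) → (104.626,186.279) → (109.177,190.263) → (108.788,191.195) → (103.458,189.075).

; Generated by LaserGRBL
G21
G90
G00 X117.454 Y98.926
M3 S766
G1 X93.288 Y174.165 F1470
G1 X87.796 Y68.101
G1 X117.454 Y98.926
M5
G00 X80.700 Y169.154
M3 S766
G1 X95.133 Y179.242 F1470
G1 X104.626 Y186.279
G1 X109.177 Y190.263
G1 X108.788 Y191.195
G1 X103.458 Y189.075
M5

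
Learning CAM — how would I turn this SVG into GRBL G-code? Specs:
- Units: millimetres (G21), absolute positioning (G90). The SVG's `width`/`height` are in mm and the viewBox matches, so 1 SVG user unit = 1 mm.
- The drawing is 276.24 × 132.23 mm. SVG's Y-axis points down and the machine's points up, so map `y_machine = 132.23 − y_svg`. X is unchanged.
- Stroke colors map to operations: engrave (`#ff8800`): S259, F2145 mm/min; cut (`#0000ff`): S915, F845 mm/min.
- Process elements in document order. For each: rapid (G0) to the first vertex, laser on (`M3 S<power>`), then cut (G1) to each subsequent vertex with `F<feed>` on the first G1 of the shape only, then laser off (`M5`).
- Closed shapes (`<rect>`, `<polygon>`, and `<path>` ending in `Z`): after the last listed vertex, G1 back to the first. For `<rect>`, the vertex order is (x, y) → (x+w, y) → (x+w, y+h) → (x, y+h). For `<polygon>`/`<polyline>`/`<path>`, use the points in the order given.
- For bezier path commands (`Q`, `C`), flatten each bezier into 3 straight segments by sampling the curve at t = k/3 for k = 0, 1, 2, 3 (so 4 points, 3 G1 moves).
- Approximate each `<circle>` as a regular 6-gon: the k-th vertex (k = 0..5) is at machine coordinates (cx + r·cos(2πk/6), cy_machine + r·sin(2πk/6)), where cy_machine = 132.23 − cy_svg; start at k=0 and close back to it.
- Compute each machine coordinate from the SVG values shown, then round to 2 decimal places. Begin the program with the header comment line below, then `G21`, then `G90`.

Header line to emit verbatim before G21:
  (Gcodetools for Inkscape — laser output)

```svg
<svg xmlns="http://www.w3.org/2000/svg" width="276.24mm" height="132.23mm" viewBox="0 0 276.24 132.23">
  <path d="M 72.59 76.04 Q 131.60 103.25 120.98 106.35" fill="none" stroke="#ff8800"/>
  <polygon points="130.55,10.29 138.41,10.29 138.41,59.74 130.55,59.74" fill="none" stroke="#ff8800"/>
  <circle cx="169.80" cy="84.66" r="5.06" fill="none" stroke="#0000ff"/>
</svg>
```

(Gcodetools for Inkscape — laser output)
G21
G90
G0 X72.59 Y56.19
M3 S259
G1 X104.19 Y40.73 F2145
G1 X120.32 Y30.63
G1 X120.98 Y25.88
M5
G0 X130.55 Y121.94
M3 S259
G1 X138.41 Y121.94 F2145
G1 X138.41 Y72.49
G1 X130.55 Y72.49
G1 X130.55 Y121.94
M5
G0 X174.86 Y47.57
M3 S915
G1 X172.33 Y51.95 F845
G1 X167.27 Y51.95
G1 X164.74 Y47.57
G1 X167.27 Y43.19
G1 X172.33 Y43.19
G1 X174.86 Y47.57
M5

1 u = 1 mm; y_m = 132.23 − y.

[1] `<path>` quadratic bezier, #ff8800→engrave S259 F2145: (72.59,56.19) → (104.19,40.73) → (120.32,30.63) → (120.98,25.88)

[2] `<polygon>` rectangle, #ff8800→engrave S259 F2145: (130.55,121.94) → (138.41,121.94) → (138.41,72.49) → (130.55,72.49) → (130.55,121.94) (closed)

[3] `<circle>` circle, #0000ff→cut S915 F845: (174.86,47.57) → (172.33,51.95) → (167.27,51.95) → (164.74,47.57) → (167.27,43.19) → (172.33,43.19) → (174.86,47.57) (closed)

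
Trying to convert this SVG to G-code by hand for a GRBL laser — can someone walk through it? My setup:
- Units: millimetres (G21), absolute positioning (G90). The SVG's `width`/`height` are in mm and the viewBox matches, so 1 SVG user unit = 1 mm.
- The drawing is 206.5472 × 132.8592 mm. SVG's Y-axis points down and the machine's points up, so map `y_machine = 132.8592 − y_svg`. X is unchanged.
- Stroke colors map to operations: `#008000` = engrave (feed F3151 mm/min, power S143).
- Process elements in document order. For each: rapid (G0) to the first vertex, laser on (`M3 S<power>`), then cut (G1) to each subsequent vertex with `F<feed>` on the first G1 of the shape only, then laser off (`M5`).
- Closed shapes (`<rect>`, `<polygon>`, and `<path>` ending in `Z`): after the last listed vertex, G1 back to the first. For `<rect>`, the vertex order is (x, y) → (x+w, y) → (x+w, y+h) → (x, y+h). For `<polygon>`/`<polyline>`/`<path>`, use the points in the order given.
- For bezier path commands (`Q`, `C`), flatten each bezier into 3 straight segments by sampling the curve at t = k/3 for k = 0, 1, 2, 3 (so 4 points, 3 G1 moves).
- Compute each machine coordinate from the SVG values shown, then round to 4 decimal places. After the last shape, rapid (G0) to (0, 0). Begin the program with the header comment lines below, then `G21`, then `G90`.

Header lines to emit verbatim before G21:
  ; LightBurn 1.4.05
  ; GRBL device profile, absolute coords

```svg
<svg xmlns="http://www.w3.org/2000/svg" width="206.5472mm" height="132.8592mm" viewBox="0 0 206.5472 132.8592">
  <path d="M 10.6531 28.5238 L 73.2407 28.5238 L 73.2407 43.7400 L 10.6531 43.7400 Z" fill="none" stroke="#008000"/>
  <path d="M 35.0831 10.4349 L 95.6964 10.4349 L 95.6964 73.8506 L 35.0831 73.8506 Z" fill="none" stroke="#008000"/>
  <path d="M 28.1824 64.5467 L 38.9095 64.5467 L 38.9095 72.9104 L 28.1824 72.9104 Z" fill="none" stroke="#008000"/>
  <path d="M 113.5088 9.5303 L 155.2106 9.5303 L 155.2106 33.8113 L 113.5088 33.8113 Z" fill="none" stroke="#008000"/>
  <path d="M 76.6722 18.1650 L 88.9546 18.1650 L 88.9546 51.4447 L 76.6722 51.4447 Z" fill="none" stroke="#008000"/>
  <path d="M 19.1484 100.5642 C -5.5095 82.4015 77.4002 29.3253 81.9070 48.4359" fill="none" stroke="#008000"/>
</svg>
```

Since the viewBox matches the mm dimensions, user units are millimetres directly. The only transform is the Y-flip y_m = 132.8592 − y_svg.

Shape 1 is a rectangle drawn with `<path>`. Its stroke #008000 means engrave at S143, F3151. After flipping Y the toolpath is (10.6531,104.3354) → (73.2407,104.3354) → (73.2407,89.1192) → (10.6531,89.1192) → (10.6531,104.3354), returning to the start.

Shape 2 is a rectangle drawn with `<path>`. Its stroke #008000 means engrave at S143, F3151. After flipping Y the toolpath is (35.0831,122.4243) → (95.6964,122.4243) → (95.6964,59.0086) → (35.0831,59.0086) → (35.0831,122.4243), returning to the start.

Shape 3 is a rectangle drawn with `<path>`. Its stroke #008000 means engrave at S143, F3151. After flipping Y the toolpath is (28.1824,68.3125) → (38.9095,68.3125) → (38.9095,59.9488) → (28.1824,59.9488) → (28.1824,68.3125), returning to the start.

Shape 4 is a rectangle drawn with `<path>`. Its stroke #008000 means engrave at S143, F3151. After flipping Y the toolpath is (113.5088,123.3289) → (155.2106,123.3289) → (155.2106,99.0479) → (113.5088,99.0479) → (113.5088,123.3289), returning to the start.

Shape 5 is a rectangle drawn with `<path>`. Its stroke #008000 means engrave at S143, F3151. After flipping Y the toolpath is (76.6722,114.6942) → (88.9546,114.6942) → (88.9546,81.4145) → (76.6722,81.4145) → (76.6722,114.6942), returning to the start.

Shape 6 is a cubic bezier drawn with `<path>`. Its stroke #008000 means engrave at S143, F3151. After flipping Y the toolpath is (19.1484,32.2950) → (23.4586,58.1289) → (58.1537,83.4383) → (81.9070,84.4233).

; LightBurn 1.4.05
; GRBL device profile, absolute coords
G21
G90
G0 X10.6531 Y104.3354
M3 S143
G1 X73.2407 Y104.3354 F3151
G1 X73.2407 Y89.1192
G1 X10.6531 Y89.1192
G1 X10.6531 Y104.3354
M5
G0 X35.0831 Y122.4243
M3 S143
G1 X95.6964 Y122.4243 F3151
G1 X95.6964 Y59.0086
G1 X35.0831 Y59.0086
G1 X35.0831 Y122.4243
M5
G0 X28.1824 Y68.3125
M3 S143
G1 X38.9095 Y68.3125 F3151
G1 X38.9095 Y59.9488
G1 X28.1824 Y59.9488
G1 X28.1824 Y68.3125
M5
G0 X113.5088 Y123.3289
M3 S143
G1 X155.2106 Y123.3289 F3151
G1 X155.2106 Y99.0479
G1 X113.5088 Y99.0479
G1 X113.5088 Y123.3289
M5
G0 X76.6722 Y114.6942
M3 S143
G1 X88.9546 Y114.6942 F3151
G1 X88.9546 Y81.4145
G1 X76.6722 Y81.4145
G1 X76.6722 Y114.6942
M5
G0 X19.1484 Y32.2950
M3 S143
G1 X23.4586 Y58.1289 F3151
G1 X58.1537 Y83.4383
G1 X81.9070 Y84.4233
M5
G0 X0.0000 Y0.0000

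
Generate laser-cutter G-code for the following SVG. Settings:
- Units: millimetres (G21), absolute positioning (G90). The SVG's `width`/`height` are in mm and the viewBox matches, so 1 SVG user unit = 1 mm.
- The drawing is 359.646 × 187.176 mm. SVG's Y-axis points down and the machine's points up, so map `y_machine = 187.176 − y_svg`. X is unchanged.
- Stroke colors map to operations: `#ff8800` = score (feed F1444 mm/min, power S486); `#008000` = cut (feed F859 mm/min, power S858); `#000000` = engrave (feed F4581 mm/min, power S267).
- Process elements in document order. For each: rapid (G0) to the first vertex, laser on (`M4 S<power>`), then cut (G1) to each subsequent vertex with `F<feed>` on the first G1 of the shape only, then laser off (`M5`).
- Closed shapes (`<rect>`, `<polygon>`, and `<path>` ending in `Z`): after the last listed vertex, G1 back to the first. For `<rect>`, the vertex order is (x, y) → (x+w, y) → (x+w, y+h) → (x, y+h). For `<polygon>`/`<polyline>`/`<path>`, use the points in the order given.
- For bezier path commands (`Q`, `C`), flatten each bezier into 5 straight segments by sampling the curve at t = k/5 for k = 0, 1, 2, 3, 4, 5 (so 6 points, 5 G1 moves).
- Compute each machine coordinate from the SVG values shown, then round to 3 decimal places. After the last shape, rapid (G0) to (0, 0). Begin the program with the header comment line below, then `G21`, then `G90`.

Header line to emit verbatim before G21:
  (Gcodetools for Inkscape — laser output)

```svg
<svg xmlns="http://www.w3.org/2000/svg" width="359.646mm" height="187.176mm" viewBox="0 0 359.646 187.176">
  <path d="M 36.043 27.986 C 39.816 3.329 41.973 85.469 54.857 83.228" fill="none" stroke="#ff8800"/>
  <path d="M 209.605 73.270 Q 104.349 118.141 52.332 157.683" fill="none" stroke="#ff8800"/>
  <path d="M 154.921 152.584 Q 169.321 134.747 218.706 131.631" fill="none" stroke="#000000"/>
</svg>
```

viewBox `0 0 359.646 187.176` with mm width/height → 1 unit = 1 mm. Flip: y_m = 187.176 − y_svg.

**Shape 1** — `<path>` cubic bezier, stroke `#ff8800` → score (S486, F1444). Control points (SVG): P0=(36.043,27.986), P1=(39.816,3.329), P2=(41.973,85.469), P3=(54.857,83.228); sampled at t=k/5. Machine vertices: (36.043,159.190) → (38.212,162.698) → (40.585,149.751) → (43.755,129.526) → (48.315,111.200) → (54.857,103.948). Open path.

**Shape 2** — `<path>` quadratic bezier, stroke `#ff8800` → score (S486, F1444). Control points (SVG): P0=(209.605,73.270), P1=(104.349,118.141), P2=(52.332,157.683); sampled at t=k/5. Machine vertices: (209.605,113.906) → (169.632,96.171) → (133.918,78.862) → (102.464,61.979) → (75.268,45.523) → (52.332,29.493). Open path.

**Shape 3** — `<path>` quadratic bezier, stroke `#000000` → engrave (S267, F4581). Control points (SVG): P0=(154.921,152.584), P1=(169.321,134.747), P2=(218.706,131.631); sampled at t=k/5. Machine vertices: (154.921,34.592) → (162.080,41.138) → (172.039,46.506) → (184.796,50.697) → (200.351,53.710) → (218.706,55.545). Open path.

(Gcodetools for Inkscape — laser output)
G21
G90
G0 X36.043 Y159.190
M4 S486
G1 X38.212 Y162.698 F1444
G1 X40.585 Y149.751
G1 X43.755 Y129.526
G1 X48.315 Y111.200
G1 X54.857 Y103.948
M5
G0 X209.605 Y113.906
M4 S486
G1 X169.632 Y96.171 F1444
G1 X133.918 Y78.862
G1 X102.464 Y61.979
G1 X75.268 Y45.523
G1 X52.332 Y29.493
M5
G0 X154.921 Y34.592
M4 S267
G1 X162.080 Y41.138 F4581
G1 X172.039 Y46.506
G1 X184.796 Y50.697
G1 X200.351 Y53.710
G1 X218.706 Y55.545
M5
G0 X0.000 Y0.000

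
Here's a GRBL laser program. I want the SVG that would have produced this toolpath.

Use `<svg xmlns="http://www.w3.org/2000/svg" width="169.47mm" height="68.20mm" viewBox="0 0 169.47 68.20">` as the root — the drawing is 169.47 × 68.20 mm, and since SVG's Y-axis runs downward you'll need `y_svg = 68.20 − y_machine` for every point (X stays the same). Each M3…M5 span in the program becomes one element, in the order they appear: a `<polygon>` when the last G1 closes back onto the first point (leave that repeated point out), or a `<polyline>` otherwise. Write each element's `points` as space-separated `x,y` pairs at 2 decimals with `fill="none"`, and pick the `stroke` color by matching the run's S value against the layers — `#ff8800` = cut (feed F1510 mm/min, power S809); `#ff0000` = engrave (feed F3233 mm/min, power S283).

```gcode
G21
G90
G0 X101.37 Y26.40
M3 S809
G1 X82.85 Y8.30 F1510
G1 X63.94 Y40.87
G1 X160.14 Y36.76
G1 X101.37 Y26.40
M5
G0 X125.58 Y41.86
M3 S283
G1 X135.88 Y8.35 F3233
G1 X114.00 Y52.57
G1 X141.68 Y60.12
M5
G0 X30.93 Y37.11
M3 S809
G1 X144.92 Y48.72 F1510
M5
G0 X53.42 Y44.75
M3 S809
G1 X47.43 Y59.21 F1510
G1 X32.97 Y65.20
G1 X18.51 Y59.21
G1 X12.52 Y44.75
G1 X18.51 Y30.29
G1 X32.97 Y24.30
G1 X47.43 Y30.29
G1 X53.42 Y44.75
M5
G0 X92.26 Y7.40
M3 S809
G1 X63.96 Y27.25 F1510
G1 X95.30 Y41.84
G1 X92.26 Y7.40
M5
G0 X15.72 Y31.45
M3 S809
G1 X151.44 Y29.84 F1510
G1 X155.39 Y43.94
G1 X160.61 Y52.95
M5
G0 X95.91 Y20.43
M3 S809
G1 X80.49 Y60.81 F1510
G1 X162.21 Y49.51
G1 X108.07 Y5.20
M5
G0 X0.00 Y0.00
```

Each laser-on run becomes one SVG element. Flip Y back into SVG space with y_svg = 68.20 − y_machine.

Run 1: power S809 maps to stroke `#ff8800` (cut). The run returns to its start, so emit a `<polygon>` with points (Y-flipped): 101.37,41.80 82.85,59.90 63.94,27.33 160.14,31.44.

Run 2: the run's S283 means `#ff0000` (engrave). The run is open, so emit a `<polyline>` with points (Y-flipped): 125.58,26.34 135.88,59.85 114.00,15.63 141.68,8.08.

Run 3: S809 ⇒ cut layer `#ff8800`. The run is open, so emit a `<polyline>` with points (Y-flipped): 30.93,31.09 144.92,19.48.

Run 4: power S809 maps to stroke `#ff8800` (cut). The run returns to its start, so emit a `<polygon>` with points (Y-flipped): 53.42,23.45 47.43,8.99 32.97,3.00 18.51,8.99 12.52,23.45 18.51,37.91 32.97,43.90 47.43,37.91.

Run 5: the run's S809 means `#ff8800` (cut). The run returns to its start, so emit a `<polygon>` with points (Y-flipped): 92.26,60.80 63.96,40.95 95.30,26.36.

Run 6: the run's S809 means `#ff8800` (cut). The run is open, so emit a `<polyline>` with points (Y-flipped): 15.72,36.75 151.44,38.36 155.39,24.26 160.61,15.25.

Run 7: power S809 maps to stroke `#ff8800` (cut). The run is open, so emit a `<polyline>` with points (Y-flipped): 95.91,47.77 80.49,7.39 162.21,18.69 108.07,63.00.

<svg xmlns="http://www.w3.org/2000/svg" width="169.47mm" height="68.20mm" viewBox="0 0 169.47 68.20">
  <polygon points="101.37,41.80 82.85,59.90 63.94,27.33 160.14,31.44" fill="none" stroke="#ff8800"/>
  <polyline points="125.58,26.34 135.88,59.85 114.00,15.63 141.68,8.08" fill="none" stroke="#ff0000"/>
  <polyline points="30.93,31.09 144.92,19.48" fill="none" stroke="#ff8800"/>
  <polygon points="53.42,23.45 47.43,8.99 32.97,3.00 18.51,8.99 12.52,23.45 18.51,37.91 32.97,43.90 47.43,37.91" fill="none" stroke="#ff8800"/>
  <polygon points="92.26,60.80 63.96,40.95 95.30,26.36" fill="none" stroke="#ff8800"/>
  <polyline points="15.72,36.75 151.44,38.36 155.39,24.26 160.61,15.25" fill="none" stroke="#ff8800"/>
  <polyline points="95.91,47.77 80.49,7.39 162.21,18.69 108.07,63.00" fill="none" stroke="#ff8800"/>
</svg>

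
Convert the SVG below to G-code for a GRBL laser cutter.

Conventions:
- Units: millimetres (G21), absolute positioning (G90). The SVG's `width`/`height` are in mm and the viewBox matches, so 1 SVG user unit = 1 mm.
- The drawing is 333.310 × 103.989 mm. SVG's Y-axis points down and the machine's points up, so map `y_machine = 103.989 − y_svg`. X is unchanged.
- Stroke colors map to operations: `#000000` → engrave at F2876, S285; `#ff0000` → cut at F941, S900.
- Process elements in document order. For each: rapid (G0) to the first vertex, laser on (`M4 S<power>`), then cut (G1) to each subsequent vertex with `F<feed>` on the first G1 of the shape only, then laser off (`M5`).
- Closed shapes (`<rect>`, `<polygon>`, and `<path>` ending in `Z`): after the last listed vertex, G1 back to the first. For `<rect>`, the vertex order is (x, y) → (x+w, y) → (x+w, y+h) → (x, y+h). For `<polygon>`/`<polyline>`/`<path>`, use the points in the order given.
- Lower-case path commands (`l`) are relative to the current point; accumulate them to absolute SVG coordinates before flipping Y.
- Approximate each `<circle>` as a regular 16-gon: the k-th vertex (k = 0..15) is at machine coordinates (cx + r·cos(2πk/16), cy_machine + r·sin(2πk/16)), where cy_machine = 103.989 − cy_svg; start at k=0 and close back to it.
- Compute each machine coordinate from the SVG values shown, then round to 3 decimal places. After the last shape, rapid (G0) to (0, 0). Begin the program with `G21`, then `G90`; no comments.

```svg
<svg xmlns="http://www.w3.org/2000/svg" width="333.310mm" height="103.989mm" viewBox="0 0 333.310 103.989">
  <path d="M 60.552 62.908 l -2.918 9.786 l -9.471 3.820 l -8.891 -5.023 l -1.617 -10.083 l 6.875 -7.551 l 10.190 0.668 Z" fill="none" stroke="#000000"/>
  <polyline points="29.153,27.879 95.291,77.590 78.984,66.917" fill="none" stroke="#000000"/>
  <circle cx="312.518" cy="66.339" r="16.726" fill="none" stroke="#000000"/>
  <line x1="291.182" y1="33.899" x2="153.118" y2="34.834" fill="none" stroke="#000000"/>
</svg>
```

G21
G90
G0 X60.552 Y41.081
M4 S285
G1 X57.634 Y31.295 F2876
G1 X48.163 Y27.475
G1 X39.272 Y32.498
G1 X37.655 Y42.581
G1 X44.530 Y50.132
G1 X54.720 Y49.464
G1 X60.552 Y41.081
M5
G0 X29.153 Y76.110
M4 S285
G1 X95.291 Y26.399 F2876
G1 X78.984 Y37.072
M5
G0 X329.244 Y37.650
M4 S285
G1 X327.971 Y44.051 F2876
G1 X324.345 Y49.477
G1 X318.919 Y53.103
G1 X312.518 Y54.376
G1 X306.117 Y53.103
G1 X300.691 Y49.477
G1 X297.065 Y44.051
G1 X295.792 Y37.650
G1 X297.065 Y31.249
G1 X300.691 Y25.823
G1 X306.117 Y22.197
G1 X312.518 Y20.924
G1 X318.919 Y22.197
G1 X324.345 Y25.823
G1 X327.971 Y31.249
G1 X329.244 Y37.650
M5
G0 X291.182 Y70.090
M4 S285
G1 X153.118 Y69.155 F2876
M5
G0 X0.000 Y0.000

1 u = 1 mm; y_m = 103.989 − y.

[1] `<path>` regular polygon, #000000→engrave S285 F2876: (60.552,41.081) → (57.634,31.295) → (48.163,27.475) → (39.272,32.498) → (37.655,42.581) → (44.530,50.132) → (54.720,49.464) → (60.552,41.081) (closed)

[2] `<polyline>` open polyline, #000000→engrave S285 F2876: (29.153,76.110) → (95.291,26.399) → (78.984,37.072)

[3] `<circle>` circle, #000000→engrave S285 F2876: (329.244,37.650) → (327.971,44.051) → (324.345,49.477) → (318.919,53.103) → (312.518,54.376) → (306.117,53.103) → (300.691,49.477) → (297.065,44.051) → (295.792,37.650) → (297.065,31.249) → (300.691,25.823) → (306.117,22.197) → (312.518,20.924) → (318.919,22.197) → (324.345,25.823) → (327.971,31.249) → (329.244,37.650) (closed)

[4] `<line>` line segment, #000000→engrave S285 F2876: (291.182,70.090) → (153.118,69.155)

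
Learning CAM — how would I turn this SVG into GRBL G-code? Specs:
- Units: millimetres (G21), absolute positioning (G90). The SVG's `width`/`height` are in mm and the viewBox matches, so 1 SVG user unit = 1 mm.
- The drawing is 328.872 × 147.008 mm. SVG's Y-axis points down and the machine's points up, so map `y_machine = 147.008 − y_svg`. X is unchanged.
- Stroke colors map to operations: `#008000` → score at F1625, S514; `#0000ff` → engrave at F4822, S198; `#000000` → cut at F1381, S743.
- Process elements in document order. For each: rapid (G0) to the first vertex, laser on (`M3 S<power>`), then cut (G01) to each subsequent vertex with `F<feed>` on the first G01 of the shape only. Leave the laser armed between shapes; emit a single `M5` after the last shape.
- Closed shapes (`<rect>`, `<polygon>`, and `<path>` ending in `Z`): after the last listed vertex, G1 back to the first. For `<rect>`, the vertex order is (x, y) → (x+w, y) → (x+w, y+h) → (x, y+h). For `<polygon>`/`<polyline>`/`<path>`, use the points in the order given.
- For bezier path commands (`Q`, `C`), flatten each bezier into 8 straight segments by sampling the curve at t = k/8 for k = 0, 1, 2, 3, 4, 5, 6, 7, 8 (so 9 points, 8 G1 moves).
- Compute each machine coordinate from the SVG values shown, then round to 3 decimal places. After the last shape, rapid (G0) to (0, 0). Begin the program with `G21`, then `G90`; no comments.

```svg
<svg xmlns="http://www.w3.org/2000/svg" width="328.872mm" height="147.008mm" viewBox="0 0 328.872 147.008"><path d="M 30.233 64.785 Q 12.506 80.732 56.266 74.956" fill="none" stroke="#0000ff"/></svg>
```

G21
G90
G0 X30.233 Y82.223
M3 S198
G01 X26.762 Y78.576 F4822
G01 X25.212 Y75.607
G01 X25.584 Y73.318
G01 X27.878 Y71.707
G01 X32.093 Y70.775
G01 X38.229 Y70.522
G01 X46.287 Y70.947
G01 X56.266 Y72.052
M5
G0 X0.000 Y0.000

Since the viewBox matches the mm dimensions, user units are millimetres directly. The only transform is the Y-flip y_m = 147.008 − y_svg.

Shape 1 is a quadratic bezier drawn with `<path>`. Its stroke #0000ff means engrave at S198, F4822. After flipping Y the toolpath is (30.233,82.223) → (26.762,78.576) → (25.212,75.607) → (25.584,73.318) → (27.878,71.707) → (32.093,70.775) → (38.229,70.522) → (46.287,70.947) → (56.266,72.052).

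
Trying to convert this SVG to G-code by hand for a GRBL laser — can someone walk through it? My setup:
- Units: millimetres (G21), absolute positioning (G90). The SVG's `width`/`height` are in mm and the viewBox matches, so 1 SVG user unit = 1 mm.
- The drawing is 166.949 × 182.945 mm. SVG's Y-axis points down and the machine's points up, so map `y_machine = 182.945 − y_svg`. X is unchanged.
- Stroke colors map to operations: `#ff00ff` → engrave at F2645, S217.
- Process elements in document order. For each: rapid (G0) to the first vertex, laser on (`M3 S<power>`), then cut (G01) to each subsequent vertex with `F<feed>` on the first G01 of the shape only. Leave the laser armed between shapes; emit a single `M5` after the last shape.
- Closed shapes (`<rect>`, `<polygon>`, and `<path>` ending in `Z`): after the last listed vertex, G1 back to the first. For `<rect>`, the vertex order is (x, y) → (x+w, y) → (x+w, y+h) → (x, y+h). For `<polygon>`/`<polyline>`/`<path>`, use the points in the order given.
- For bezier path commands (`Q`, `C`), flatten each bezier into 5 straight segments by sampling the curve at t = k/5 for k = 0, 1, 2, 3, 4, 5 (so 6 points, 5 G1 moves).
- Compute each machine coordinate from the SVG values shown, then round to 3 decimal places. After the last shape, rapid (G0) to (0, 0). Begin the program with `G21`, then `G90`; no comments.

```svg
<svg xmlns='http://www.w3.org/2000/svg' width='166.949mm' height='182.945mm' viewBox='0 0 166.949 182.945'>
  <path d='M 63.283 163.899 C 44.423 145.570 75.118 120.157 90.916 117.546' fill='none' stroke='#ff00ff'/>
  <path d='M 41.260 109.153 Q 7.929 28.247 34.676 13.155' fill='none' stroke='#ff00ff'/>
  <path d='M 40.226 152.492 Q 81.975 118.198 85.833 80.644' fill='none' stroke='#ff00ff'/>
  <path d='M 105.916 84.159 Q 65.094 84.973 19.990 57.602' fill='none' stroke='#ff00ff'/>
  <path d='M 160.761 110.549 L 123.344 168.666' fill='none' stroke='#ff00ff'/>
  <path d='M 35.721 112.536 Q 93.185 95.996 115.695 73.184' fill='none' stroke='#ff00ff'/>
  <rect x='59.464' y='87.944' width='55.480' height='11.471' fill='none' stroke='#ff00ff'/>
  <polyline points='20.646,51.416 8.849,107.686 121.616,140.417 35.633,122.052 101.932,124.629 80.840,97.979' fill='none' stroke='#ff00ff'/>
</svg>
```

G21
G90
G0 X63.283 Y19.046
M3 S217
G01 X57.398 Y30.654 F2645
G01 X60.312 Y42.528
G01 X68.933 Y53.234
G01 X80.165 Y61.335
G01 X90.916 Y65.399
G0 X41.260 Y73.792
M3 S217
G01 X30.331 Y103.522 F2645
G01 X24.208 Y127.987
G01 X22.891 Y147.186
G01 X26.380 Y161.121
G01 X34.676 Y169.790
G0 X40.226 Y30.453
M3 S217
G01 X55.410 Y44.301 F2645
G01 X67.563 Y58.410
G01 X76.684 Y72.779
G01 X82.774 Y87.410
G01 X85.833 Y102.301
G0 X105.916 Y98.786
M3 S217
G01 X89.416 Y99.588 F2645
G01 X72.573 Y102.644
G01 X55.388 Y107.956
G01 X37.860 Y115.522
G01 X19.990 Y125.343
G0 X160.761 Y72.396
M3 S217
G01 X123.344 Y14.279 F2645
G0 X35.721 Y70.409
M3 S217
G01 X57.308 Y77.276 F2645
G01 X76.100 Y84.645
G01 X92.094 Y92.515
G01 X105.293 Y100.887
G01 X115.695 Y109.761
G0 X59.464 Y95.001
M3 S217
G01 X114.944 Y95.001 F2645
G01 X114.944 Y83.530
G01 X59.464 Y83.530
G01 X59.464 Y95.001
G0 X20.646 Y131.529
M3 S217
G01 X8.849 Y75.259 F2645
G01 X121.616 Y42.528
G01 X35.633 Y60.893
G01 X101.932 Y58.316
G01 X80.840 Y84.966
M5
G0 X0.000 Y0.000

Since the viewBox matches the mm dimensions, user units are millimetres directly. The only transform is the Y-flip y_m = 182.945 − y_svg.

Shape 1 is a cubic bezier drawn with `<path>`. Its stroke #ff00ff means engrave at S217, F2645. After flipping Y the toolpath is (63.283,19.046) → (57.398,30.654) → (60.312,42.528) → (68.933,53.234) → (80.165,61.335) → (90.916,65.399).

Shape 2 is a quadratic bezier drawn with `<path>`. Its stroke #ff00ff means engrave at S217, F2645. After flipping Y the toolpath is (41.260,73.792) → (30.331,103.522) → (24.208,127.987) → (22.891,147.186) → (26.380,161.121) → (34.676,169.790).

Shape 3 is a quadratic bezier drawn with `<path>`. Its stroke #ff00ff means engrave at S217, F2645. After flipping Y the toolpath is (40.226,30.453) → (55.410,44.301) → (67.563,58.410) → (76.684,72.779) → (82.774,87.410) → (85.833,102.301).

Shape 4 is a quadratic bezier drawn with `<path>`. Its stroke #ff00ff means engrave at S217, F2645. After flipping Y the toolpath is (105.916,98.786) → (89.416,99.588) → (72.573,102.644) → (55.388,107.956) → (37.860,115.522) → (19.990,125.343).

Shape 5 is a line segment drawn with `<path>`. Its stroke #ff00ff means engrave at S217, F2645. After flipping Y the toolpath is (160.761,72.396) → (123.344,14.279).

Shape 6 is a quadratic bezier drawn with `<path>`. Its stroke #ff00ff means engrave at S217, F2645. After flipping Y the toolpath is (35.721,70.409) → (57.308,77.276) → (76.100,84.645) → (92.094,92.515) → (105.293,100.887) → (115.695,109.761).

Shape 7 is a rectangle drawn with `<rect>`. Its stroke #ff00ff means engrave at S217, F2645. After flipping Y the toolpath is (59.464,95.001) → (114.944,95.001) → (114.944,83.530) → (59.464,83.530) → (59.464,95.001), returning to the start.

Shape 8 is a open polyline drawn with `<polyline>`. Its stroke #ff00ff means engrave at S217, F2645. After flipping Y the toolpath is (20.646,131.529) → (8.849,75.259) → (121.616,42.528) → (35.633,60.893) → (101.932,58.316) → (80.840,84.966).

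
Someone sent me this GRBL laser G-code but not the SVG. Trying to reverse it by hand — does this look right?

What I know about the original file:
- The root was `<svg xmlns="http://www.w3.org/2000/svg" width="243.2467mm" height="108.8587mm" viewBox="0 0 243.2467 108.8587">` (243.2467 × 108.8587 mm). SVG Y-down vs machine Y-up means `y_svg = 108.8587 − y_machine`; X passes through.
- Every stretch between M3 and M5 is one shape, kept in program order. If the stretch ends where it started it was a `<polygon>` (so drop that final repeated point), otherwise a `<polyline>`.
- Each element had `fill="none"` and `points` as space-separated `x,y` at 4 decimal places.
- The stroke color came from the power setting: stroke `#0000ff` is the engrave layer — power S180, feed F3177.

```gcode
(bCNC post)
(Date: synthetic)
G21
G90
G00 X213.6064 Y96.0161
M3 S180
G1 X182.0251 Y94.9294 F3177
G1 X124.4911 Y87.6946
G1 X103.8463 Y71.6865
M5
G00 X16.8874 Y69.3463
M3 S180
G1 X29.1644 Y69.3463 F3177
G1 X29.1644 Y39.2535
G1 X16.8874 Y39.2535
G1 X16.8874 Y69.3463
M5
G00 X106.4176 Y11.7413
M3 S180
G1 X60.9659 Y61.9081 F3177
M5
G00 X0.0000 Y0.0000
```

Each laser-on run becomes one SVG element. Flip Y back into SVG space with y_svg = 108.8587 − y_machine. Every run uses S180, so all elements get stroke `#0000ff` (engrave).

Run 1: The run is open, so emit a `<polyline>` with points (Y-flipped): 213.6064,12.8426 182.0251,13.9293 124.4911,21.1641 103.8463,37.1722.

Run 2: The run returns to its start, so emit a `<polygon>` with points (Y-flipped): 16.8874,39.5124 29.1644,39.5124 29.1644,69.6052 16.8874,69.6052.

Run 3: The run is open, so emit a `<polyline>` with points (Y-flipped): 106.4176,97.1174 60.9659,46.9506.

<svg xmlns="http://www.w3.org/2000/svg" width="243.2467mm" height="108.8587mm" viewBox="0 0 243.2467 108.8587">
  <polyline points="213.6064,12.8426 182.0251,13.9293 124.4911,21.1641 103.8463,37.1722" fill="none" stroke="#0000ff"/>
  <polygon points="16.8874,39.5124 29.1644,39.5124 29.1644,69.6052 16.8874,69.6052" fill="none" stroke="#0000ff"/>
  <polyline points="106.4176,97.1174 60.9659,46.9506" fill="none" stroke="#0000ff"/>
</svg>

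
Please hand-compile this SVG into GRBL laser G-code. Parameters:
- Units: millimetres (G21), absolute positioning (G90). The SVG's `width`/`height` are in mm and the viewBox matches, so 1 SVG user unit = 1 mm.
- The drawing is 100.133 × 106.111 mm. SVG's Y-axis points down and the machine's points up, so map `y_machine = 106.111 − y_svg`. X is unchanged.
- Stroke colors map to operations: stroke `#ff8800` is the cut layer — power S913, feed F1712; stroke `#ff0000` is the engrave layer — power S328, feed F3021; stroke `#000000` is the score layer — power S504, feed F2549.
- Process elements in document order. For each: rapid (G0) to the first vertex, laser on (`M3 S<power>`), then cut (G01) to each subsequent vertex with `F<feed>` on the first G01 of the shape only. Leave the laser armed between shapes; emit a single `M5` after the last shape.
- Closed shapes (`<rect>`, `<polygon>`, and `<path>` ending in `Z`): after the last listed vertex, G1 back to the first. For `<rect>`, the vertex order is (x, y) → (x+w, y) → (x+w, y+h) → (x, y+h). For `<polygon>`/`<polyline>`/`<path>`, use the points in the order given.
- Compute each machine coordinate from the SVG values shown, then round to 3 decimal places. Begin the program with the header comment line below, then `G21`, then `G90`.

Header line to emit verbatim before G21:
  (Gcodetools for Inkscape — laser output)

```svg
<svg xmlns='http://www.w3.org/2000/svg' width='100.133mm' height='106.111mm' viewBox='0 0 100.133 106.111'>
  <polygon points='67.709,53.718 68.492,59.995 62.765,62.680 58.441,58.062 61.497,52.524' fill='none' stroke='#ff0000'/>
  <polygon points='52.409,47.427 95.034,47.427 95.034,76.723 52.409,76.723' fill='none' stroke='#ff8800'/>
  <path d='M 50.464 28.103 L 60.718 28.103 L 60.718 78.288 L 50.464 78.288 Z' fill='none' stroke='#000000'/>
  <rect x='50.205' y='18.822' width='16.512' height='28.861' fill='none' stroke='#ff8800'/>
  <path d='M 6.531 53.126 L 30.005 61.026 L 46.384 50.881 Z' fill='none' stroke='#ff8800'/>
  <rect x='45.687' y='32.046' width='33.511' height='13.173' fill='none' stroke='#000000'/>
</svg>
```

Since the viewBox matches the mm dimensions, user units are millimetres directly. The only transform is the Y-flip y_m = 106.111 − y_svg.

Shape 1 is a regular polygon drawn with `<polygon>`. Its stroke #ff0000 means engrave at S328, F3021. After flipping Y the toolpath is (67.709,52.393) → (68.492,46.116) → (62.765,43.431) → (58.441,48.049) → (61.497,53.587) → (67.709,52.393), returning to the start.

Shape 2 is a rectangle drawn with `<polygon>`. Its stroke #ff8800 means cut at S913, F1712. After flipping Y the toolpath is (52.409,58.684) → (95.034,58.684) → (95.034,29.388) → (52.409,29.388) → (52.409,58.684), returning to the start.

Shape 3 is a rectangle drawn with `<path>`. Its stroke #000000 means score at S504, F2549. After flipping Y the toolpath is (50.464,78.008) → (60.718,78.008) → (60.718,27.823) → (50.464,27.823) → (50.464,78.008), returning to the start.

Shape 4 is a rectangle drawn with `<rect>`. Its stroke #ff8800 means cut at S913, F1712. After flipping Y the toolpath is (50.205,87.289) → (66.717,87.289) → (66.717,58.428) → (50.205,58.428) → (50.205,87.289), returning to the start.

Shape 5 is a closed polygon drawn with `<path>`. Its stroke #ff8800 means cut at S913, F1712. After flipping Y the toolpath is (6.531,52.985) → (30.005,45.085) → (46.384,55.230) → (6.531,52.985), returning to the start.

Shape 6 is a rectangle drawn with `<rect>`. Its stroke #000000 means score at S504, F2549. After flipping Y the toolpath is (45.687,74.065) → (79.198,74.065) → (79.198,60.892) → (45.687,60.892) → (45.687,74.065), returning to the start.

(Gcodetools for Inkscape — laser output)
G21
G90
G0 X67.709 Y52.393
M3 S328
G01 X68.492 Y46.116 F3021
G01 X62.765 Y43.431
G01 X58.441 Y48.049
G01 X61.497 Y53.587
G01 X67.709 Y52.393
G0 X52.409 Y58.684
M3 S913
G01 X95.034 Y58.684 F1712
G01 X95.034 Y29.388
G01 X52.409 Y29.388
G01 X52.409 Y58.684
G0 X50.464 Y78.008
M3 S504
G01 X60.718 Y78.008 F2549
G01 X60.718 Y27.823
G01 X50.464 Y27.823
G01 X50.464 Y78.008
G0 X50.205 Y87.289
M3 S913
G01 X66.717 Y87.289 F1712
G01 X66.717 Y58.428
G01 X50.205 Y58.428
G01 X50.205 Y87.289
G0 X6.531 Y52.985
M3 S913
G01 X30.005 Y45.085 F1712
G01 X46.384 Y55.230
G01 X6.531 Y52.985
G0 X45.687 Y74.065
M3 S504
G01 X79.198 Y74.065 F2549
G01 X79.198 Y60.892
G01 X45.687 Y60.892
G01 X45.687 Y74.065
M5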